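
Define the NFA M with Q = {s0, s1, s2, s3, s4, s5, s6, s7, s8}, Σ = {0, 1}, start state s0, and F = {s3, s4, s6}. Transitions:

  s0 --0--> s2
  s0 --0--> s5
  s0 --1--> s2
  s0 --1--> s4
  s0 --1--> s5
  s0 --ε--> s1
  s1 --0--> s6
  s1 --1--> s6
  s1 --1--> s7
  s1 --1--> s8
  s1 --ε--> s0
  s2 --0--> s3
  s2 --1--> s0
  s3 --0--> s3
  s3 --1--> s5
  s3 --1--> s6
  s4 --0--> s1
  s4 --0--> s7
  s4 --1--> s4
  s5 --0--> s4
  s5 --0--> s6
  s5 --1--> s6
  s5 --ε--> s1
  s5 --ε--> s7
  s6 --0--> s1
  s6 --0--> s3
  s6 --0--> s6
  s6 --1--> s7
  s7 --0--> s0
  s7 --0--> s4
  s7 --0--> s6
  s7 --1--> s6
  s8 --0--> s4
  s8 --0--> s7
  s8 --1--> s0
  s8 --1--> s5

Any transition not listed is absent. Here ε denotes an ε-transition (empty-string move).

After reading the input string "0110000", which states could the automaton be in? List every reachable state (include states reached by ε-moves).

{s0, s1, s2, s3, s4, s5, s6, s7}

Start: ε-closure({s0}) = {s0, s1}.
Read '0': s0→{s2, s5}, s1→{s6}; union {s2, s5, s6}; ε-closure = {s0, s1, s2, s5, s6, s7}.
Read '1': s0→{s2, s4, s5}, s1→{s6, s7, s8}, s2→{s0}, s5→{s6}, s6→{s7}, s7→{s6}; union {s0, s2, s4, s5, s6, s7, s8}; ε-closure = {s0, s1, s2, s4, s5, s6, s7, s8}.
Read '1': s0→{s2, s4, s5}, s1→{s6, s7, s8}, s2→{s0}, s4→{s4}, s5→{s6}, s6→{s7}, s7→{s6}, s8→{s0, s5}; union {s0, s2, s4, s5, s6, s7, s8}; ε-closure = {s0, s1, s2, s4, s5, s6, s7, s8}.
Read '0': s0→{s2, s5}, s1→{s6}, s2→{s3}, s4→{s1, s7}, s5→{s4, s6}, s6→{s1, s3, s6}, s7→{s0, s4, s6}, s8→{s4, s7}; now {s0, s1, s2, s3, s4, s5, s6, s7}.
Read '0': s0→{s2, s5}, s1→{s6}, s2→{s3}, s3→{s3}, s4→{s1, s7}, s5→{s4, s6}, s6→{s1, s3, s6}, s7→{s0, s4, s6}; now {s0, s1, s2, s3, s4, s5, s6, s7}.
Read '0': s0→{s2, s5}, s1→{s6}, s2→{s3}, s3→{s3}, s4→{s1, s7}, s5→{s4, s6}, s6→{s1, s3, s6}, s7→{s0, s4, s6}; now {s0, s1, s2, s3, s4, s5, s6, s7}.
Read '0': s0→{s2, s5}, s1→{s6}, s2→{s3}, s3→{s3}, s4→{s1, s7}, s5→{s4, s6}, s6→{s1, s3, s6}, s7→{s0, s4, s6}; now {s0, s1, s2, s3, s4, s5, s6, s7}.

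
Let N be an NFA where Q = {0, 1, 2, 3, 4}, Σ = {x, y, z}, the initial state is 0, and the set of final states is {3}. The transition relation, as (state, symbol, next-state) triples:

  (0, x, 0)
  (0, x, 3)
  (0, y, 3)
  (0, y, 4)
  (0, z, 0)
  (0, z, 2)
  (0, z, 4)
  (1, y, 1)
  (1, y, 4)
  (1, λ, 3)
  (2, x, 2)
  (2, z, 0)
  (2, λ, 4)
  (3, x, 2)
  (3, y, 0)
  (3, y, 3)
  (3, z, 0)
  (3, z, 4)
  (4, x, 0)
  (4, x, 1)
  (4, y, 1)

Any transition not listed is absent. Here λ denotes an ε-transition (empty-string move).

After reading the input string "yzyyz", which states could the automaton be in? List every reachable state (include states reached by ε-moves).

{0, 2, 4}

Start in {0}.
Read 'y': {0} → {3, 4}.
Read 'z': {3, 4} → {0, 4}.
Read 'y': {0, 4} → {1, 3, 4}.
Read 'y': {1, 3, 4} → {0, 1, 3, 4}.
Read 'z': {0, 1, 3, 4} → {0, 2, 4}.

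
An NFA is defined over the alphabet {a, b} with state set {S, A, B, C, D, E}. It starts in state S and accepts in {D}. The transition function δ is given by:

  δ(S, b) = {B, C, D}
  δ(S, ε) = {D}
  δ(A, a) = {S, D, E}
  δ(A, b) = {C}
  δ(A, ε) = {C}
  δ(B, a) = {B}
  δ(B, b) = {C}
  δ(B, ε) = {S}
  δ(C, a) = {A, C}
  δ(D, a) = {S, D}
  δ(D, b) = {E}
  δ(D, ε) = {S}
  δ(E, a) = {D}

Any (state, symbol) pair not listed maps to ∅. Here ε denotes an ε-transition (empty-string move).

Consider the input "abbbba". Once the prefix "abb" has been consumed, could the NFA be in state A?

No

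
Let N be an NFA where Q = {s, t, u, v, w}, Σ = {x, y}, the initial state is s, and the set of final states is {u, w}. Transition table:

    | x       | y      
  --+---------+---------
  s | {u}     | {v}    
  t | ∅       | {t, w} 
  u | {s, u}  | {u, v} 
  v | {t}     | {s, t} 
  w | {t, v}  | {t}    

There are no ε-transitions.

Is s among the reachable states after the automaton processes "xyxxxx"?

Yes

Start in {s}.
Read 'x': s→{u}; now {u}.
Read 'y': u→{u, v}; now {u, v}.
Read 'x': u→{s, u}, v→{t}; now {s, t, u}.
Read 'x': s→{u}, t→∅, u→{s, u}; now {s, u}.
Read 'x': s→{u}, u→{s, u}; now {s, u}.
Read 'x': s→{u}, u→{s, u}; now {s, u}.
State s is in {s, u}.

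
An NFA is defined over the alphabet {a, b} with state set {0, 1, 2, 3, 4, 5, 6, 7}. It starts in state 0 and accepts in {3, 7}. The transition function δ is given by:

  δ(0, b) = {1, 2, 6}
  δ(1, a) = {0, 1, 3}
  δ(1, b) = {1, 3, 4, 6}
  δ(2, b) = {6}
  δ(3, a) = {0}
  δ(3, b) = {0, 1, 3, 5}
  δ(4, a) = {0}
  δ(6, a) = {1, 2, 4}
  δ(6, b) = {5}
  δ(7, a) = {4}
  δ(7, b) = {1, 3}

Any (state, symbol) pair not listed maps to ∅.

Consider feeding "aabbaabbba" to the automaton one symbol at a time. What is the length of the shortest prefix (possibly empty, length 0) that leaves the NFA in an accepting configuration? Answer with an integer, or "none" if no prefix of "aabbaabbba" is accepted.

none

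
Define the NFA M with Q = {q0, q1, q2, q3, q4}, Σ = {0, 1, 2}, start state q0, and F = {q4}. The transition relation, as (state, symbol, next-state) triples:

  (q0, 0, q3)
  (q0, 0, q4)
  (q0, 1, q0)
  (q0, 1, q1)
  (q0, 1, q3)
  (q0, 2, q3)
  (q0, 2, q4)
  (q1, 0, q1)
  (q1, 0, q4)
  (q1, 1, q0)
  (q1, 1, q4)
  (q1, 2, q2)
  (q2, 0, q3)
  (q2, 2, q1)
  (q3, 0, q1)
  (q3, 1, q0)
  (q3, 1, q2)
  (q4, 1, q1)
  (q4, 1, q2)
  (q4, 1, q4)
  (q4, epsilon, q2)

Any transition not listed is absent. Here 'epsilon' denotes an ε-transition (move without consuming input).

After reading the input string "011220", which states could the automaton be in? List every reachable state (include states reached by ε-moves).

{q1, q2, q3, q4}

Start in {q0}.
Read '0': q0→{q3, q4}; union {q3, q4}; ε-closure = {q2, q3, q4}.
Read '1': q2→∅, q3→{q0, q2}, q4→{q1, q2, q4}; now {q0, q1, q2, q4}.
Read '1': q0→{q0, q1, q3}, q1→{q0, q4}, q2→∅, q4→{q1, q2, q4}; now {q0, q1, q2, q3, q4}.
Read '2': q0→{q3, q4}, q1→{q2}, q2→{q1}, q3→∅, q4→∅; now {q1, q2, q3, q4}.
Read '2': q1→{q2}, q2→{q1}, q3→∅, q4→∅; now {q1, q2}.
Read '0': q1→{q1, q4}, q2→{q3}; union {q1, q3, q4}; ε-closure = {q1, q2, q3, q4}.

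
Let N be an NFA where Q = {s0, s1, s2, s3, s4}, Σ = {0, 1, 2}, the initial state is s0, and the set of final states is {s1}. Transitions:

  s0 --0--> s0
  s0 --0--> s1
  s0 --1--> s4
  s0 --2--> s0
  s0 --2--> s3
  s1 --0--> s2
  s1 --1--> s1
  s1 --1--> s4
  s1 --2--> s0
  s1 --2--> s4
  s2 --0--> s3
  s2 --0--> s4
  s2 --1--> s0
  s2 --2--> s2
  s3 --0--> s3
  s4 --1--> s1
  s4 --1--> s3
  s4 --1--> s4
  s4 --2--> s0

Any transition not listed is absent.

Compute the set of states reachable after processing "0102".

Start in {s0}.
Read '0': {s0} → {s0, s1}.
Read '1': {s0, s1} → {s1, s4}.
Read '0': {s1, s4} → {s2}.
Read '2': {s2} → {s2}.

{s2}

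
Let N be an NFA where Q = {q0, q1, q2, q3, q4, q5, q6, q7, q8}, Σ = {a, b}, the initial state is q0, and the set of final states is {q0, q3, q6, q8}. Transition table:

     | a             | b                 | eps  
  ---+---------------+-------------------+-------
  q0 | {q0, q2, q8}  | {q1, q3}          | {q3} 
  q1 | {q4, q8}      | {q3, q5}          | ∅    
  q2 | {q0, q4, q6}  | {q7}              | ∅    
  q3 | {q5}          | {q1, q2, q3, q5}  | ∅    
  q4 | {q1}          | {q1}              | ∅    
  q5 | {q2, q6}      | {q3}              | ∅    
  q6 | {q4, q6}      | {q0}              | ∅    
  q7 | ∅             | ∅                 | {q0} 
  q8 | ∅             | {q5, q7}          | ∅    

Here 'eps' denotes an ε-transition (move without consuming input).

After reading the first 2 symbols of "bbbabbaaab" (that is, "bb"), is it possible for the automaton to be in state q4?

No

Start: ε-closure({q0}) = {q0, q3}.
Read 'b': q0→{q1, q3}, q3→{q1, q2, q3, q5}; now {q1, q2, q3, q5}.
Read 'b': q1→{q3, q5}, q2→{q7}, q3→{q1, q2, q3, q5}, q5→{q3}; union {q1, q2, q3, q5, q7}; ε-closure = {q0, q1, q2, q3, q5, q7}.
State q4 is not in {q0, q1, q2, q3, q5, q7}.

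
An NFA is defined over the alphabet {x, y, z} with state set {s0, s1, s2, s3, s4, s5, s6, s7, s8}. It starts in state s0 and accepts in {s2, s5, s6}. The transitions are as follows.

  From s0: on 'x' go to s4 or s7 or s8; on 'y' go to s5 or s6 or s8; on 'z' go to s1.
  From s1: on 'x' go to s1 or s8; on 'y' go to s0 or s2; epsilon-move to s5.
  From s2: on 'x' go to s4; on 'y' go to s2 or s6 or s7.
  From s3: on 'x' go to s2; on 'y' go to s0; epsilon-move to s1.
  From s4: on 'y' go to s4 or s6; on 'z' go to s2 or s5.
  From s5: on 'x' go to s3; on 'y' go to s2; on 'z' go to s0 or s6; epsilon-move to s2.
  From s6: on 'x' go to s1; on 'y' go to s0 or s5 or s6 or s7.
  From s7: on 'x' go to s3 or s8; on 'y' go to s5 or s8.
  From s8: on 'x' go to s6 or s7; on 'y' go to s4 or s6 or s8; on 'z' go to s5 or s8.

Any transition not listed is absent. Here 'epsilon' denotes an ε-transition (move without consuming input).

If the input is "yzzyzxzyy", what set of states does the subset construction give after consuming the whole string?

Start in {s0}.
Read 'y': s0→{s5, s6, s8}; union {s5, s6, s8}; ε-closure = {s2, s5, s6, s8}.
Read 'z': s2→∅, s5→{s0, s6}, s6→∅, s8→{s5, s8}; union {s0, s5, s6, s8}; ε-closure = {s0, s2, s5, s6, s8}.
Read 'z': s0→{s1}, s2→∅, s5→{s0, s6}, s6→∅, s8→{s5, s8}; union {s0, s1, s5, s6, s8}; ε-closure = {s0, s1, s2, s5, s6, s8}.
Read 'y': s0→{s5, s6, s8}, s1→{s0, s2}, s2→{s2, s6, s7}, s5→{s2}, s6→{s0, s5, s6, s7}, s8→{s4, s6, s8}; now {s0, s2, s4, s5, s6, s7, s8}.
Read 'z': s0→{s1}, s2→∅, s4→{s2, s5}, s5→{s0, s6}, s6→∅, s7→∅, s8→{s5, s8}; now {s0, s1, s2, s5, s6, s8}.
Read 'x': s0→{s4, s7, s8}, s1→{s1, s8}, s2→{s4}, s5→{s3}, s6→{s1}, s8→{s6, s7}; union {s1, s3, s4, s6, s7, s8}; ε-closure = {s1, s2, s3, s4, s5, s6, s7, s8}.
Read 'z': s1→∅, s2→∅, s3→∅, s4→{s2, s5}, s5→{s0, s6}, s6→∅, s7→∅, s8→{s5, s8}; now {s0, s2, s5, s6, s8}.
Read 'y': s0→{s5, s6, s8}, s2→{s2, s6, s7}, s5→{s2}, s6→{s0, s5, s6, s7}, s8→{s4, s6, s8}; now {s0, s2, s4, s5, s6, s7, s8}.
Read 'y': s0→{s5, s6, s8}, s2→{s2, s6, s7}, s4→{s4, s6}, s5→{s2}, s6→{s0, s5, s6, s7}, s7→{s5, s8}, s8→{s4, s6, s8}; now {s0, s2, s4, s5, s6, s7, s8}.

{s0, s2, s4, s5, s6, s7, s8}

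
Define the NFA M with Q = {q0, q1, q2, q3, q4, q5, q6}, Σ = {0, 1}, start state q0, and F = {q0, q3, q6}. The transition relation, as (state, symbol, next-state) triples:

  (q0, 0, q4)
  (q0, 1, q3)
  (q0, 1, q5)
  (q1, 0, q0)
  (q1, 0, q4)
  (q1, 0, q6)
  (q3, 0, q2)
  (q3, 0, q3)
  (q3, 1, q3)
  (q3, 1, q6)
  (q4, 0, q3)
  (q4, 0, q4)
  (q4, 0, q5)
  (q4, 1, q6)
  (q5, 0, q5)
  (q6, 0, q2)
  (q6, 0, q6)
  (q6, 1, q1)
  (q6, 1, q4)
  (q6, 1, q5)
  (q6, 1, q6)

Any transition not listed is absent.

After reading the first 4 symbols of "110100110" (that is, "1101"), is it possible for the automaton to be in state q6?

Start in {q0}.
Read '1': q0→{q3, q5}; now {q3, q5}.
Read '1': q3→{q3, q6}, q5→∅; now {q3, q6}.
Read '0': q3→{q2, q3}, q6→{q2, q6}; now {q2, q3, q6}.
Read '1': q2→∅, q3→{q3, q6}, q6→{q1, q4, q5, q6}; now {q1, q3, q4, q5, q6}.
State q6 is in {q1, q3, q4, q5, q6}.

Yes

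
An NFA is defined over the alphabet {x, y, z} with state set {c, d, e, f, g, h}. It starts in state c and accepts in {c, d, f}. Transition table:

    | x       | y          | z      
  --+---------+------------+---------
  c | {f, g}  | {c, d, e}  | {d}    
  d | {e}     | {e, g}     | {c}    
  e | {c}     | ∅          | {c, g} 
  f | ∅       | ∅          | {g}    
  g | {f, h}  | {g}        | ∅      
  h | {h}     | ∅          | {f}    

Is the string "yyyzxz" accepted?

Start in {c}.
Read 'y': c→{c, d, e}; now {c, d, e}.
Read 'y': c→{c, d, e}, d→{e, g}, e→∅; now {c, d, e, g}.
Read 'y': c→{c, d, e}, d→{e, g}, e→∅, g→{g}; now {c, d, e, g}.
Read 'z': c→{d}, d→{c}, e→{c, g}, g→∅; now {c, d, g}.
Read 'x': c→{f, g}, d→{e}, g→{f, h}; now {e, f, g, h}.
Read 'z': e→{c, g}, f→{g}, g→∅, h→{f}; now {c, f, g}.
The final set {c, f, g} contains the accepting states c, f.

Yes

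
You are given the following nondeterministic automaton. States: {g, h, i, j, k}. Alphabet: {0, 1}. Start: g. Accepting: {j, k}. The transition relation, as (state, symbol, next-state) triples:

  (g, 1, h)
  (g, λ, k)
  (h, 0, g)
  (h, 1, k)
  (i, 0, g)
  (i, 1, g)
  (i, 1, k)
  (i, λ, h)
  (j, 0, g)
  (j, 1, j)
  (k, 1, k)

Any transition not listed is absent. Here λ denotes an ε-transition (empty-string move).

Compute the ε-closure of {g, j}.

Begin with {g, j}.
ε-move g → k; add k.

{g, j, k}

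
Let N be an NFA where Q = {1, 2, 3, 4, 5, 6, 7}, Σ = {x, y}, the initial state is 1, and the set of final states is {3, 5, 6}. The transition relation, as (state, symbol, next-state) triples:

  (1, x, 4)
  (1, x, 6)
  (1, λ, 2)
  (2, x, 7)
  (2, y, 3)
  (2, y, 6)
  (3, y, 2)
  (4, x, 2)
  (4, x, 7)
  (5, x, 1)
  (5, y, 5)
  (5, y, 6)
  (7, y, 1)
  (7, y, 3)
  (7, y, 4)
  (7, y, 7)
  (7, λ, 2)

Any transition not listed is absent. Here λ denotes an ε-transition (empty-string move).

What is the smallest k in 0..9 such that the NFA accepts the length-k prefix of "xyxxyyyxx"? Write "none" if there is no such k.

1

Start: ε-closure({1}) = {1, 2}.
Read 'x': 1→{4, 6}, 2→{7}; union {4, 6, 7}; ε-closure = {2, 4, 6, 7}.
None of the earlier sets intersect F, but {2, 4, 6, 7} does.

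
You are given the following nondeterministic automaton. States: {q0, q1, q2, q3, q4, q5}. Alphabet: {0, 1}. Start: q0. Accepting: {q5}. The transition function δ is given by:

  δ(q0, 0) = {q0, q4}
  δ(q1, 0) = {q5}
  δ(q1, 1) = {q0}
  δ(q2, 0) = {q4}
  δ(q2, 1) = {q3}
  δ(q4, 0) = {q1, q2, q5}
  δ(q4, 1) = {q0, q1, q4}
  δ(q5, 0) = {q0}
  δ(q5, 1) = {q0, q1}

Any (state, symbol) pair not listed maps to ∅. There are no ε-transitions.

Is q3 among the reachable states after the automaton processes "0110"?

No

Start in {q0}.
Read '0': q0→{q0, q4}; now {q0, q4}.
Read '1': q0→∅, q4→{q0, q1, q4}; now {q0, q1, q4}.
Read '1': q0→∅, q1→{q0}, q4→{q0, q1, q4}; now {q0, q1, q4}.
Read '0': q0→{q0, q4}, q1→{q5}, q4→{q1, q2, q5}; now {q0, q1, q2, q4, q5}.
State q3 is not in {q0, q1, q2, q4, q5}.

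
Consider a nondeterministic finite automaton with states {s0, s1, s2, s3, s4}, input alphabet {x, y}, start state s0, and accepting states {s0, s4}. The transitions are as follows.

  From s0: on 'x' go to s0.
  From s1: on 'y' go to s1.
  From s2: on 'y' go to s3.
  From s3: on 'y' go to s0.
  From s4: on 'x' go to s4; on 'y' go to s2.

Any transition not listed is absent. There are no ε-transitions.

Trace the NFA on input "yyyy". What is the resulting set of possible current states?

∅

Start in {s0}.
Read 'y': {s0} → ∅.
The set is empty and remains empty for the remaining 3 symbols.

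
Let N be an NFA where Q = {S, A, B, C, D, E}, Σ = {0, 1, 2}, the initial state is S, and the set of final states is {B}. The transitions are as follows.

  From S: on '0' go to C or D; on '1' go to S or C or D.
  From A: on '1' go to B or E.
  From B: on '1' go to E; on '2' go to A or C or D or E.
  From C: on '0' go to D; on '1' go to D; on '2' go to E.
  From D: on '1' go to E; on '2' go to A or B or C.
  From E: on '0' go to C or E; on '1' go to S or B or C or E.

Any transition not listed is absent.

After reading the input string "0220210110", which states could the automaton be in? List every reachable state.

Start in {S}.
Read '0': {S} → {C, D}.
Read '2': {C, D} → {A, B, C, E}.
Read '2': {A, B, C, E} → {A, C, D, E}.
Read '0': {A, C, D, E} → {C, D, E}.
Read '2': {C, D, E} → {A, B, C, E}.
Read '1': {A, B, C, E} → {S, B, C, D, E}.
Read '0': {S, B, C, D, E} → {C, D, E}.
Read '1': {C, D, E} → {S, B, C, D, E}.
Read '1': {S, B, C, D, E} → {S, B, C, D, E}.
Read '0': {S, B, C, D, E} → {C, D, E}.

{C, D, E}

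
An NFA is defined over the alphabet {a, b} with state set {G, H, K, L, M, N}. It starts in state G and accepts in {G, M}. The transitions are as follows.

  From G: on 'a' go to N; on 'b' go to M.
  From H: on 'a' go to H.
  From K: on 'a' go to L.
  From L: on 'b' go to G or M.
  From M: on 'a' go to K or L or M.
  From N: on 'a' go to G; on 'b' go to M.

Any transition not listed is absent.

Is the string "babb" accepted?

Start in {G}.
Read 'b': G→{M}; now {M}.
Read 'a': M→{K, L, M}; now {K, L, M}.
Read 'b': K→∅, L→{G, M}, M→∅; now {G, M}.
Read 'b': G→{M}, M→∅; now {M}.
The final set {M} contains the accepting state M.

Yes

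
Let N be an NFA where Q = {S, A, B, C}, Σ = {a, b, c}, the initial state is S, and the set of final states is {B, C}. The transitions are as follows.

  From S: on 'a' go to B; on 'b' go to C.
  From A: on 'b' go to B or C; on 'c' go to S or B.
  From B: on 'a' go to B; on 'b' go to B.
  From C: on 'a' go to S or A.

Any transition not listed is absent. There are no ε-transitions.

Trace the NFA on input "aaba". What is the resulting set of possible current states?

{B}

Start in {S}.
Read 'a': {S} → {B}.
Read 'a': {B} → {B}.
Read 'b': {B} → {B}.
Read 'a': {B} → {B}.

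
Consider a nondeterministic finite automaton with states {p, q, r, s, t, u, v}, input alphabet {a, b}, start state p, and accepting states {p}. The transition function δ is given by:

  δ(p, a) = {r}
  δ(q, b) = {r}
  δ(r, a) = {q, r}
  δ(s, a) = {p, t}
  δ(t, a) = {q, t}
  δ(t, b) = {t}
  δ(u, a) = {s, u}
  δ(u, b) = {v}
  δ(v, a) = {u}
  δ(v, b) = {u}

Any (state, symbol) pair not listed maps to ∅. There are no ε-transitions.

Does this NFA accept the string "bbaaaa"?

No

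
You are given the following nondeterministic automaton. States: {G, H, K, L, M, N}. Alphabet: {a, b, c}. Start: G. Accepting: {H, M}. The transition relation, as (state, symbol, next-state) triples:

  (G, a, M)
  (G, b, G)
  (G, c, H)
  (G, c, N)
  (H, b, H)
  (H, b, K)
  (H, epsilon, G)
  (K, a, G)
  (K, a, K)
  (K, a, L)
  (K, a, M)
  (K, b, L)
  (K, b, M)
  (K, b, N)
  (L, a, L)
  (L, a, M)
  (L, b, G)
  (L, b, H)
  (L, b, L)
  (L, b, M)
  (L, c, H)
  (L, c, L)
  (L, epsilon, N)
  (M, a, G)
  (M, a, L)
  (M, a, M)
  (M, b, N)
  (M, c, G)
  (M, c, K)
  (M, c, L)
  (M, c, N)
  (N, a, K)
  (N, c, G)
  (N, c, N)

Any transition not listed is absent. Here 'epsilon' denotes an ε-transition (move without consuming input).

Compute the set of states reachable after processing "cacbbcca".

{K, L, M, N}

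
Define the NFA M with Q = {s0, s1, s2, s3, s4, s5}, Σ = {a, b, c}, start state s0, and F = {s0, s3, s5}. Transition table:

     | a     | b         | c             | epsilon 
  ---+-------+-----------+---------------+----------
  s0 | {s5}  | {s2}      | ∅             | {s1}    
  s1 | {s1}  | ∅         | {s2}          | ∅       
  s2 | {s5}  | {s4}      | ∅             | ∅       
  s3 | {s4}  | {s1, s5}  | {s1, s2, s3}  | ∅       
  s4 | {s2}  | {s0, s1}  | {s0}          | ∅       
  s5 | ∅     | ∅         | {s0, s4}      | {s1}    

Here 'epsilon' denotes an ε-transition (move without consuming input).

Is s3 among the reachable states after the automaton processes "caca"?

No

Start: ε-closure({s0}) = {s0, s1}.
Read 'c': s0→∅, s1→{s2}; now {s2}.
Read 'a': s2→{s5}; union {s5}; ε-closure = {s1, s5}.
Read 'c': s1→{s2}, s5→{s0, s4}; union {s0, s2, s4}; ε-closure = {s0, s1, s2, s4}.
Read 'a': s0→{s5}, s1→{s1}, s2→{s5}, s4→{s2}; now {s1, s2, s5}.
State s3 is not in {s1, s2, s5}.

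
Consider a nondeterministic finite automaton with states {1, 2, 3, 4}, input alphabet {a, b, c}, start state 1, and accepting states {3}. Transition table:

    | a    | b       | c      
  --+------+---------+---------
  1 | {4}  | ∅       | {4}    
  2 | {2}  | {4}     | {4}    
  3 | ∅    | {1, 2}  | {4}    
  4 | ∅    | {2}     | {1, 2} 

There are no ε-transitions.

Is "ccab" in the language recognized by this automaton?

No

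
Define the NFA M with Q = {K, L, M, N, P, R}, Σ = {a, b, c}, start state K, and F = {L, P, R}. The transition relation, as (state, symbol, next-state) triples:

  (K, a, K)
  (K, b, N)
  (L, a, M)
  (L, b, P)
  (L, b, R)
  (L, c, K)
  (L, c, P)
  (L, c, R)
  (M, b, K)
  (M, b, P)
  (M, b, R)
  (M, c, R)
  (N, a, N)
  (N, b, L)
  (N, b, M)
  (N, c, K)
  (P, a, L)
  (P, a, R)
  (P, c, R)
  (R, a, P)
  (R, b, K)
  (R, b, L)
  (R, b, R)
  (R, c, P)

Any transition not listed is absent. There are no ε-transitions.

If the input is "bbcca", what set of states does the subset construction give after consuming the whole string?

Start in {K}.
Read 'b': K→{N}; now {N}.
Read 'b': N→{L, M}; now {L, M}.
Read 'c': L→{K, P, R}, M→{R}; now {K, P, R}.
Read 'c': K→∅, P→{R}, R→{P}; now {P, R}.
Read 'a': P→{L, R}, R→{P}; now {L, P, R}.

{L, P, R}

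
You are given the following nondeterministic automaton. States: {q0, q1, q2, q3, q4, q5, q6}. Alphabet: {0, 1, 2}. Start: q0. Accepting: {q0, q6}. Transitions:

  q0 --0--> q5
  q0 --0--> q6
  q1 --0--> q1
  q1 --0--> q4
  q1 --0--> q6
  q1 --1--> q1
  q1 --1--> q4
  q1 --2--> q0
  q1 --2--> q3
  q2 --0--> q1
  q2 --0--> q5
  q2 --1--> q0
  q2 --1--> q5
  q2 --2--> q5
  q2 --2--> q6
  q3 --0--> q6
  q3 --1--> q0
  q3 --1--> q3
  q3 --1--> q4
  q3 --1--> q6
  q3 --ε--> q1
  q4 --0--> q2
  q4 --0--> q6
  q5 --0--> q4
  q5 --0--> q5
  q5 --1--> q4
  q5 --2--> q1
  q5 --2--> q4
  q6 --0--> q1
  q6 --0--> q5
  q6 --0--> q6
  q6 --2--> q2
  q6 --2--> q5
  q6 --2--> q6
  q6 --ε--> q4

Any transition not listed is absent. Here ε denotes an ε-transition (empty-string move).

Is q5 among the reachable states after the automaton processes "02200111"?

Start in {q0}.
Read '0': {q0} → {q4, q5, q6}.
Read '2': {q4, q5, q6} → {q1, q2, q4, q5, q6}.
Read '2': {q1, q2, q4, q5, q6} → {q0, q1, q2, q3, q4, q5, q6}.
Read '0': {q0, q1, q2, q3, q4, q5, q6} → {q1, q2, q4, q5, q6}.
Read '0': {q1, q2, q4, q5, q6} → {q1, q2, q4, q5, q6}.
Read '1': {q1, q2, q4, q5, q6} → {q0, q1, q4, q5}.
Read '1': {q0, q1, q4, q5} → {q1, q4}.
Read '1': {q1, q4} → {q1, q4}.
State q5 is not in {q1, q4}.

No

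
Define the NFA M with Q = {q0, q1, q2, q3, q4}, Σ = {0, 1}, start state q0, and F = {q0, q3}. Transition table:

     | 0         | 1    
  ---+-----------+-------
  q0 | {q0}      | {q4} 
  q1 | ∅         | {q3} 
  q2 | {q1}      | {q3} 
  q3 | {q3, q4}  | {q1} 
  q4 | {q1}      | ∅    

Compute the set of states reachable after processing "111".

Start in {q0}.
Read '1': {q0} → {q4}.
Read '1': {q4} → ∅.
The set is empty and remains empty for the remaining 1 symbol.

∅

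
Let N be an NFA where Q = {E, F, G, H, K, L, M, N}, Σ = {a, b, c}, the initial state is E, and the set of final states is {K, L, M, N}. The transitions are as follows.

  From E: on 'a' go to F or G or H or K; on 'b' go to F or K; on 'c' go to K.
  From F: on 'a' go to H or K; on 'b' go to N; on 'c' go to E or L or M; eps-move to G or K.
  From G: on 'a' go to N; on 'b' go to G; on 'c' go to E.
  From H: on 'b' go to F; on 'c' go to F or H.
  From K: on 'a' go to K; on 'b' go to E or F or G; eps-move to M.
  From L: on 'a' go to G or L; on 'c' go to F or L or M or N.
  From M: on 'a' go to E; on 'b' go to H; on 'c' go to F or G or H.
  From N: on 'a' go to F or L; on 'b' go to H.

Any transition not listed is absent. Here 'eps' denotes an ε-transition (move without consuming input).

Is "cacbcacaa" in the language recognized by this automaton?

Start in {E}.
Read 'c': {E} → {K, M}.
Read 'a': {K, M} → {E, K, M}.
Read 'c': {E, K, M} → {F, G, H, K, M}.
Read 'b': {F, G, H, K, M} → {E, F, G, H, K, M, N}.
Read 'c': {E, F, G, H, K, M, N} → {E, F, G, H, K, L, M}.
Read 'a': {E, F, G, H, K, L, M} → {E, F, G, H, K, L, M, N}.
Read 'c': {E, F, G, H, K, L, M, N} → {E, F, G, H, K, L, M, N}.
Read 'a': {E, F, G, H, K, L, M, N} → {E, F, G, H, K, L, M, N}.
Read 'a': {E, F, G, H, K, L, M, N} → {E, F, G, H, K, L, M, N}.
The final set {E, F, G, H, K, L, M, N} contains the accepting states K, L, M, N.

Yes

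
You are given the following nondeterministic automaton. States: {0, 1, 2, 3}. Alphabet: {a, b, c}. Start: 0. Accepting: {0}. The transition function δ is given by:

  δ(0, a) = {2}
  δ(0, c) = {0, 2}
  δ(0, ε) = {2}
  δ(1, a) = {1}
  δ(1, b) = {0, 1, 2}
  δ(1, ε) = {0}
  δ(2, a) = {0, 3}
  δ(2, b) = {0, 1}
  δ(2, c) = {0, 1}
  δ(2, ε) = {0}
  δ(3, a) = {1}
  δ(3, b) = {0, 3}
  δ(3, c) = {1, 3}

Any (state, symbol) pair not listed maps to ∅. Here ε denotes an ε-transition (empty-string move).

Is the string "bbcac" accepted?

Start: ε-closure({0}) = {0, 2}.
Read 'b': {0, 2} → {0, 1, 2}.
Read 'b': {0, 1, 2} → {0, 1, 2}.
Read 'c': {0, 1, 2} → {0, 1, 2}.
Read 'a': {0, 1, 2} → {0, 1, 2, 3}.
Read 'c': {0, 1, 2, 3} → {0, 1, 2, 3}.
The final set {0, 1, 2, 3} contains the accepting state 0.

Yes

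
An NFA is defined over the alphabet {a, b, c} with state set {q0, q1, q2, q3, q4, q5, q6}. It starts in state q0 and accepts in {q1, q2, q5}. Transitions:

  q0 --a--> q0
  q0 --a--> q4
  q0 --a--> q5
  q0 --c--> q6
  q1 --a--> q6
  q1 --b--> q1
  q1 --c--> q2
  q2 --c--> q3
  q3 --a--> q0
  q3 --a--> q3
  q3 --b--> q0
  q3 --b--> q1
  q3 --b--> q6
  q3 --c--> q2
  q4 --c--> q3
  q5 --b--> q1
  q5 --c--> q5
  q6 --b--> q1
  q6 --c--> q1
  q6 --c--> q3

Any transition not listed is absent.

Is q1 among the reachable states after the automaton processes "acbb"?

Yes

Start in {q0}.
Read 'a': q0→{q0, q4, q5}; now {q0, q4, q5}.
Read 'c': q0→{q6}, q4→{q3}, q5→{q5}; now {q3, q5, q6}.
Read 'b': q3→{q0, q1, q6}, q5→{q1}, q6→{q1}; now {q0, q1, q6}.
Read 'b': q0→∅, q1→{q1}, q6→{q1}; now {q1}.
State q1 is in {q1}.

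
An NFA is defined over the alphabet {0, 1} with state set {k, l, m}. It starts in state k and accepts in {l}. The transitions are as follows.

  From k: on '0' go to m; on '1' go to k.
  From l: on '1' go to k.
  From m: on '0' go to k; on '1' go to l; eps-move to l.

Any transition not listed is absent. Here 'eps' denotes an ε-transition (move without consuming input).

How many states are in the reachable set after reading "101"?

Start in {k}.
Read '1': k→{k}; now {k}.
Read '0': k→{m}; union {m}; ε-closure = {l, m}.
Read '1': l→{k}, m→{l}; now {k, l}.
That set has 2 states.

2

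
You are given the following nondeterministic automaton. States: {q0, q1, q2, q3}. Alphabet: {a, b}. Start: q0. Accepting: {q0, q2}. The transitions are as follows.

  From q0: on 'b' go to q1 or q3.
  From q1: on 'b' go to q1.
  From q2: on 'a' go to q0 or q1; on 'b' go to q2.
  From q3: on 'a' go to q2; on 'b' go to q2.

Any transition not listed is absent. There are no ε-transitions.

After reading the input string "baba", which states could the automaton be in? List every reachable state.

{q0, q1}

Start in {q0}.
Read 'b': {q0} → {q1, q3}.
Read 'a': {q1, q3} → {q2}.
Read 'b': {q2} → {q2}.
Read 'a': {q2} → {q0, q1}.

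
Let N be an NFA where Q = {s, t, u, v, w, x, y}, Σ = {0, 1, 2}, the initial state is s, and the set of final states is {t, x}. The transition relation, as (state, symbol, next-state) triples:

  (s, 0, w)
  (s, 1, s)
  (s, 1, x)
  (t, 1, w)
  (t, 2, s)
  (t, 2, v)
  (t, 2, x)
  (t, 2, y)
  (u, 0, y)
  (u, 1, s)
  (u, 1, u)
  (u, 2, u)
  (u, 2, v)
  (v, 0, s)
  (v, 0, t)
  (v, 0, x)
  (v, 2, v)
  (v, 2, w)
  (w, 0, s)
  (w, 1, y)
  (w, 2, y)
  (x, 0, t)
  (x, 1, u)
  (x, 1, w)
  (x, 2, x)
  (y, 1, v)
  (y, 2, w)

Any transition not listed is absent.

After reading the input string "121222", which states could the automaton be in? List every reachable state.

{u, v, w, y}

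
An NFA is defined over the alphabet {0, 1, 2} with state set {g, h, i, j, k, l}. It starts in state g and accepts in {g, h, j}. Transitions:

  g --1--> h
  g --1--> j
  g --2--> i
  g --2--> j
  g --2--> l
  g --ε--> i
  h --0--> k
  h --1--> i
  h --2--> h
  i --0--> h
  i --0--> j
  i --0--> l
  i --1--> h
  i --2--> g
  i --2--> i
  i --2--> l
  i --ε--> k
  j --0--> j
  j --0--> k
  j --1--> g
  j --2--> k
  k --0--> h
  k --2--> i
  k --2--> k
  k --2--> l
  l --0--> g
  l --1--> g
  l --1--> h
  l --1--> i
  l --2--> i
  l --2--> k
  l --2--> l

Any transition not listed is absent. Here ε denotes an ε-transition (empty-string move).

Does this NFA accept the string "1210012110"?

Yes

Start: ε-closure({g}) = {g, i, k}.
Read '1': {g, i, k} → {h, j}.
Read '2': {h, j} → {h, k}.
Read '1': {h, k} → {i, k}.
Read '0': {i, k} → {h, j, l}.
Read '0': {h, j, l} → {g, i, j, k}.
Read '1': {g, i, j, k} → {g, h, i, j, k}.
Read '2': {g, h, i, j, k} → {g, h, i, j, k, l}.
Read '1': {g, h, i, j, k, l} → {g, h, i, j, k}.
Read '1': {g, h, i, j, k} → {g, h, i, j, k}.
Read '0': {g, h, i, j, k} → {h, j, k, l}.
The final set {h, j, k, l} contains the accepting states h, j.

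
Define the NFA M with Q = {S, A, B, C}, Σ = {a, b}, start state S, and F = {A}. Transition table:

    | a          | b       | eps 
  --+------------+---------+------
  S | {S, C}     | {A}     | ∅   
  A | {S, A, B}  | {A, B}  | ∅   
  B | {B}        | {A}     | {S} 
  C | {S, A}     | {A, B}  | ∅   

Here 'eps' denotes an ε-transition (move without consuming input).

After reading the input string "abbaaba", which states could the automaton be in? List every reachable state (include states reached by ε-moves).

{S, A, B, C}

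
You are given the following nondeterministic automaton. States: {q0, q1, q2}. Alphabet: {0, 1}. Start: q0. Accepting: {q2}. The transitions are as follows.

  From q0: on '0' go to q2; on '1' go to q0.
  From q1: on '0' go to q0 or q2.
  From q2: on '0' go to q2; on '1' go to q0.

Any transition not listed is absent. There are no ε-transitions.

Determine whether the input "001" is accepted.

Start in {q0}.
Read '0': q0→{q2}; now {q2}.
Read '0': q2→{q2}; now {q2}.
Read '1': q2→{q0}; now {q0}.
The final set {q0} contains no accepting state.

No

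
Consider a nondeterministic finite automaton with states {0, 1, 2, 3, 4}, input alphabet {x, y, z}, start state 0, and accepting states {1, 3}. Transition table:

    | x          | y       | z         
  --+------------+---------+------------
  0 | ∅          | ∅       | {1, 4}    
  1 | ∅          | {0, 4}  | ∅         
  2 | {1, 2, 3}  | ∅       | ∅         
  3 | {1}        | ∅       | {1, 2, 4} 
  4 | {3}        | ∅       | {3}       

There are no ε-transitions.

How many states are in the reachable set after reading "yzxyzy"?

0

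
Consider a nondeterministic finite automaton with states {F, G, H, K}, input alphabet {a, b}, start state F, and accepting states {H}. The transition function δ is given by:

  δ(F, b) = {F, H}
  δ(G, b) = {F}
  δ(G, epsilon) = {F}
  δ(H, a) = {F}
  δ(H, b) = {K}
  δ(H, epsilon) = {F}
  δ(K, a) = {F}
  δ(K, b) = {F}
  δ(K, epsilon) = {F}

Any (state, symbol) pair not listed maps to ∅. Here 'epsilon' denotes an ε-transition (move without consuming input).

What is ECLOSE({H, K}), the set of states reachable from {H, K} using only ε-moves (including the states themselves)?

{F, H, K}

Begin with {H, K}.
ε-move K → F; add F.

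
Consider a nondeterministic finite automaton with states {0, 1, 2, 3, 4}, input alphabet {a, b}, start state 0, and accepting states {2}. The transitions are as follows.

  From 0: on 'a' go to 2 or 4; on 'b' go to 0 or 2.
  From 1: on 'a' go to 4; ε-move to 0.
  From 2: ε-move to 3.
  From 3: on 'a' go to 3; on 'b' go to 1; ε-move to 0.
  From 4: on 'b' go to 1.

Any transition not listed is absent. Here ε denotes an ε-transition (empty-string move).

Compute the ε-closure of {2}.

Begin with {2}.
ε-move 2 → 3; add 3.
ε-move 3 → 0; add 0.

{0, 2, 3}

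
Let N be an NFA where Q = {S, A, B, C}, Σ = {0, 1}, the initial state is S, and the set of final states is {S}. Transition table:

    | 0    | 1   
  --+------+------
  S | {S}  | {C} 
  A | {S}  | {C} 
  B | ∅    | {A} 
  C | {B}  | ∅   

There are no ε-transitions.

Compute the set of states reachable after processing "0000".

Start in {S}.
Read '0': {S} → {S}.
Read '0': {S} → {S}.
Read '0': {S} → {S}.
Read '0': {S} → {S}.

{S}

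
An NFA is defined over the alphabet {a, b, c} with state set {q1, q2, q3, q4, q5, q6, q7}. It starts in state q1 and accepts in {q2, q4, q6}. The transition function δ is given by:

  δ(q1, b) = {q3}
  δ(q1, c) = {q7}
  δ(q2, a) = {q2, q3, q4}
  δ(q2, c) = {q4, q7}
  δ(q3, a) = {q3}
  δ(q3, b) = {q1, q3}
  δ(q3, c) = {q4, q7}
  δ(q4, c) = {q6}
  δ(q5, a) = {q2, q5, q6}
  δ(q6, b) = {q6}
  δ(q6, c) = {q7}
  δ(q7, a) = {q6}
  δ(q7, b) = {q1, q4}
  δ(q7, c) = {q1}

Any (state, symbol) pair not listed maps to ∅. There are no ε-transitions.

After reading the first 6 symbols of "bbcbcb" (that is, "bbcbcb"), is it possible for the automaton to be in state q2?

No

Start in {q1}.
Read 'b': q1→{q3}; now {q3}.
Read 'b': q3→{q1, q3}; now {q1, q3}.
Read 'c': q1→{q7}, q3→{q4, q7}; now {q4, q7}.
Read 'b': q4→∅, q7→{q1, q4}; now {q1, q4}.
Read 'c': q1→{q7}, q4→{q6}; now {q6, q7}.
Read 'b': q6→{q6}, q7→{q1, q4}; now {q1, q4, q6}.
State q2 is not in {q1, q4, q6}.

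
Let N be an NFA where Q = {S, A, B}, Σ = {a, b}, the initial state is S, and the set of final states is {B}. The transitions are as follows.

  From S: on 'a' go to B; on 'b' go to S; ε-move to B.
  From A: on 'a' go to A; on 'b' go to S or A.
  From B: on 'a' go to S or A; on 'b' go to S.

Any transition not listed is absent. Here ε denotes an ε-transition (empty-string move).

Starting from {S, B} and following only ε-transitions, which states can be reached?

Begin with {S, B}.
No ε-moves leave this set, so the closure equals the set itself.

{S, B}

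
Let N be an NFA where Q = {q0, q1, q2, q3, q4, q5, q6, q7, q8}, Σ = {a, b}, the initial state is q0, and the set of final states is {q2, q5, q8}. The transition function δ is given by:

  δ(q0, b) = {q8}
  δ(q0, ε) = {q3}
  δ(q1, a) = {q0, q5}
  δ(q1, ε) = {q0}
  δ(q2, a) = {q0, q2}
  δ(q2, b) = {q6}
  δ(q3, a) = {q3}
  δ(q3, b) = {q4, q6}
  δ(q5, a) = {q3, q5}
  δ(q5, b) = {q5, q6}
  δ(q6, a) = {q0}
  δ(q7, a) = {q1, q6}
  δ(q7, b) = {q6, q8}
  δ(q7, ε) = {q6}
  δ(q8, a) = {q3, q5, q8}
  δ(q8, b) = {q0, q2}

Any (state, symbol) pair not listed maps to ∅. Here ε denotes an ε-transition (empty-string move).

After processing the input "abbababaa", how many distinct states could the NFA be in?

0

Start: ε-closure({q0}) = {q0, q3}.
Read 'a': q0→∅, q3→{q3}; now {q3}.
Read 'b': q3→{q4, q6}; now {q4, q6}.
Read 'b': q4→∅, q6→∅; now ∅.
The set is empty and remains empty for the remaining 6 symbols.
That set has 0 states.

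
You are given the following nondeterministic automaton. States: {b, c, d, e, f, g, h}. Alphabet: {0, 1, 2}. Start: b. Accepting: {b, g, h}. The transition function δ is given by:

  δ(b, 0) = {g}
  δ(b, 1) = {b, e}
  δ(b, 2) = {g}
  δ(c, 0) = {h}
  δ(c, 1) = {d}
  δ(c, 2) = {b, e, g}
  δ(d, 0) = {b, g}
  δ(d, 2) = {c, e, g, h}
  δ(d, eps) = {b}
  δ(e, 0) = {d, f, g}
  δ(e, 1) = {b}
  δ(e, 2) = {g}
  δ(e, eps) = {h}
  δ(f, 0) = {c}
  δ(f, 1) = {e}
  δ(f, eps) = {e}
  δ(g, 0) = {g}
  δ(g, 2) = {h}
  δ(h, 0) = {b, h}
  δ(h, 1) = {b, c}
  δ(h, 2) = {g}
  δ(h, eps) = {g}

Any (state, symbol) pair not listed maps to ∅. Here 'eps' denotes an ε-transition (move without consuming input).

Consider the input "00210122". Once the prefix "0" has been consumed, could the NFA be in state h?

Start in {b}.
Read '0': b→{g}; now {g}.
State h is not in {g}.

No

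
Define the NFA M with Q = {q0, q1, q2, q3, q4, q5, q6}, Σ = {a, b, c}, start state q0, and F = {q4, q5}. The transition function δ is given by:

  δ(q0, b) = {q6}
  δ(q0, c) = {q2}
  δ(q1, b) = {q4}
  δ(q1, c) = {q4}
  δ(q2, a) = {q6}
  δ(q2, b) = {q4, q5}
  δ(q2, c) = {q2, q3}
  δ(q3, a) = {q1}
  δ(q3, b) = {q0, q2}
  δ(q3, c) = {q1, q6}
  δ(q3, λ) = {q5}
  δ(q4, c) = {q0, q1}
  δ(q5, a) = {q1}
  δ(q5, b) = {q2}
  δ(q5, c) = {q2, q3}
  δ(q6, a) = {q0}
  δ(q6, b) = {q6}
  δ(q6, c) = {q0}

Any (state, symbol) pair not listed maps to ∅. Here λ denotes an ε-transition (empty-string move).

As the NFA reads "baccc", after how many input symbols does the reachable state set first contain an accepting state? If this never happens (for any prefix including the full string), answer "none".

4

Start in {q0}.
Read 'b': q0→{q6}; now {q6}.
Read 'a': q6→{q0}; now {q0}.
Read 'c': q0→{q2}; now {q2}.
Read 'c': q2→{q2, q3}; union {q2, q3}; ε-closure = {q2, q3, q5}.
None of the earlier sets intersect F, but {q2, q3, q5} does.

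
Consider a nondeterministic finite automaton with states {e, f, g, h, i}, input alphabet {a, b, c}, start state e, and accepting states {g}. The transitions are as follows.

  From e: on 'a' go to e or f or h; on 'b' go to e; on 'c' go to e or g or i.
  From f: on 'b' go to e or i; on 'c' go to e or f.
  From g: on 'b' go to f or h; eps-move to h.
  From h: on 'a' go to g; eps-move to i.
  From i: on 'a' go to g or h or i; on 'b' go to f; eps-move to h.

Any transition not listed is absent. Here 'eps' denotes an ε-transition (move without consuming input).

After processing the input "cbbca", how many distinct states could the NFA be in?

5

Start in {e}.
Read 'c': e→{e, g, i}; union {e, g, i}; ε-closure = {e, g, h, i}.
Read 'b': e→{e}, g→{f, h}, h→∅, i→{f}; union {e, f, h}; ε-closure = {e, f, h, i}.
Read 'b': e→{e}, f→{e, i}, h→∅, i→{f}; union {e, f, i}; ε-closure = {e, f, h, i}.
Read 'c': e→{e, g, i}, f→{e, f}, h→∅, i→∅; union {e, f, g, i}; ε-closure = {e, f, g, h, i}.
Read 'a': e→{e, f, h}, f→∅, g→∅, h→{g}, i→{g, h, i}; now {e, f, g, h, i}.
That set has 5 states.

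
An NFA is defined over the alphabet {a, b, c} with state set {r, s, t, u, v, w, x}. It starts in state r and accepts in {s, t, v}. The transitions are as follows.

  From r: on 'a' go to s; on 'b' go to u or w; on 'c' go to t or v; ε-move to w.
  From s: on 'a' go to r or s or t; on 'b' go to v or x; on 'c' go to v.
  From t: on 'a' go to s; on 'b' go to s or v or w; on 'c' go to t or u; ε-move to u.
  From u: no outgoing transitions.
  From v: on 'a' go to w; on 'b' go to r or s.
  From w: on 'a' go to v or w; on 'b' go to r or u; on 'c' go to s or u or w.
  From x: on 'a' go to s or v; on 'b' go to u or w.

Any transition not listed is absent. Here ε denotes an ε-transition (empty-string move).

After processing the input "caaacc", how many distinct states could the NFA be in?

Start: ε-closure({r}) = {r, w}.
Read 'c': {r, w} → {s, t, u, v, w}.
Read 'a': {s, t, u, v, w} → {r, s, t, u, v, w}.
Read 'a': {r, s, t, u, v, w} → {r, s, t, u, v, w}.
Read 'a': {r, s, t, u, v, w} → {r, s, t, u, v, w}.
Read 'c': {r, s, t, u, v, w} → {s, t, u, v, w}.
Read 'c': {s, t, u, v, w} → {s, t, u, v, w}.
That set has 5 states.

5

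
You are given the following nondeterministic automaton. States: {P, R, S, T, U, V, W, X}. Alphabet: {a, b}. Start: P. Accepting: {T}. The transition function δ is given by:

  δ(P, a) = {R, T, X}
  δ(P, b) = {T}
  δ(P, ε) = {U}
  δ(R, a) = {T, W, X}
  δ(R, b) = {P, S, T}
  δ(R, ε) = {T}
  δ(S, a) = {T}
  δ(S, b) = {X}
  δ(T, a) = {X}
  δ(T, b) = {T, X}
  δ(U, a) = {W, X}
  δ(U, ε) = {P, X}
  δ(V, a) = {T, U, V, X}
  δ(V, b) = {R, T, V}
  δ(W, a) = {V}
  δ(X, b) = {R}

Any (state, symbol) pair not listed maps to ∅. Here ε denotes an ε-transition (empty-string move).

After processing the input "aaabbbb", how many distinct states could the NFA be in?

7

Start: ε-closure({P}) = {P, U, X}.
Read 'a': P→{R, T, X}, U→{W, X}, X→∅; now {R, T, W, X}.
Read 'a': R→{T, W, X}, T→{X}, W→{V}, X→∅; now {T, V, W, X}.
Read 'a': T→{X}, V→{T, U, V, X}, W→{V}, X→∅; union {T, U, V, X}; ε-closure = {P, T, U, V, X}.
Read 'b': P→{T}, T→{T, X}, U→∅, V→{R, T, V}, X→{R}; now {R, T, V, X}.
Read 'b': R→{P, S, T}, T→{T, X}, V→{R, T, V}, X→{R}; union {P, R, S, T, V, X}; ε-closure = {P, R, S, T, U, V, X}.
Read 'b': P→{T}, R→{P, S, T}, S→{X}, T→{T, X}, U→∅, V→{R, T, V}, X→{R}; union {P, R, S, T, V, X}; ε-closure = {P, R, S, T, U, V, X}.
Read 'b': P→{T}, R→{P, S, T}, S→{X}, T→{T, X}, U→∅, V→{R, T, V}, X→{R}; union {P, R, S, T, V, X}; ε-closure = {P, R, S, T, U, V, X}.
That set has 7 states.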